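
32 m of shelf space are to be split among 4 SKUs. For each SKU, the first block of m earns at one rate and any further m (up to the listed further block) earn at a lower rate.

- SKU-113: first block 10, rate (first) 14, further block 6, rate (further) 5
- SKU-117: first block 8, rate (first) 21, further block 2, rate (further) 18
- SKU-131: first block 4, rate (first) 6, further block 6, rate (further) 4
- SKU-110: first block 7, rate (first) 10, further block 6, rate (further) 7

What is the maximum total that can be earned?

Order all 8 blocks by rate: SKU-117/T1 21 > SKU-117/T2 18 > SKU-113/T1 14 > SKU-110/T1 10 > SKU-110/T2 7 > SKU-131/T1 6 > SKU-113/T2 5 > SKU-131/T2 4.
SKU-117 T1 at 21: fill all 8 — 24 left.
SKU-117 T2 at 18: fill all 2 — 22 left.
SKU-113 T1 at 14: fill all 10 — 12 left.
SKU-110 T1 at 10: fill all 7 — 5 left.
5 remain; put them into SKU-110 T2 at 7.
Total = 21×8 + 18×2 + 14×10 + 10×7 + 7×5 = 449.

449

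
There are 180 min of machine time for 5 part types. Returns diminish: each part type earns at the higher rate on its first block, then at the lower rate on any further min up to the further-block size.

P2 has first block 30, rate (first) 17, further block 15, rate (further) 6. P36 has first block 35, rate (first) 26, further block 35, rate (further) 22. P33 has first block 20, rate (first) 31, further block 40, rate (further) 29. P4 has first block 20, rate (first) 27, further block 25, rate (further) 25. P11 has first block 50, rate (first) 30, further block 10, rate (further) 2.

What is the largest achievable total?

Rank every tier by rate: P33/T1 31 > P11/T1 30 > P33/T2 29 > P4/T1 27 > P36/T1 26 > P4/T2 25 > P36/T2 22 > P2/T1 17 > P2/T2 6 > P11/T2 2.
P33 T1 at 31: fill all 20 → 160 left.
Fill P11 T1 block (50 at 30) → 110 left.
Fill P33 T2 block (40 at 29) → 70 left.
P4/T1 (27): +20 → 50 left.
P36/T1 (26): +35 → 15 left.
P4/T2: +15 of 25 at 25; pool empty.
Total = 31×20 + 30×50 + 29×40 + 27×20 + 26×35 + 25×15 = 5105.

5105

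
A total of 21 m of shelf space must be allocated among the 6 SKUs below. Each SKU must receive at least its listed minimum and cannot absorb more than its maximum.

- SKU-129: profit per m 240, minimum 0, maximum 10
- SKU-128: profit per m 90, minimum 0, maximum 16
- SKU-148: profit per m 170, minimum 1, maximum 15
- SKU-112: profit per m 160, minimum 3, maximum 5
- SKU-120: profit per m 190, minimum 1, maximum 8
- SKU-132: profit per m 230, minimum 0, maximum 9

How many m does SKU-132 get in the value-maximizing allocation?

Meeting every minimum uses 0+0+1+3+1+0 = 5 m, leaving 16.
Order the SKUs by profit per m: SKU-129 240 > SKU-132 230 > SKU-120 190 > SKU-148 170 > SKU-112 160 > SKU-128 90.
SKU-129: +10 to 10 (cap) → 6 left.
SKU-132 has room for 9 more but only 6 remain, so it gets 6.

6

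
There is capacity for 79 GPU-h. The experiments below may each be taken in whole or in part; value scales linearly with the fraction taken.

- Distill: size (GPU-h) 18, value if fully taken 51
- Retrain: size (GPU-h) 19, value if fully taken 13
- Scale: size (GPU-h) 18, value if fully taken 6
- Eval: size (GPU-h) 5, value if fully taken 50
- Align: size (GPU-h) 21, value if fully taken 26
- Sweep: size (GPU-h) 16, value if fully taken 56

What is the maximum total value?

Sort by value density: Eval 50/5≈10, Sweep 56/16≈3.5, Distill 51/18≈2.83, Align 26/21≈1.24, Retrain 13/19≈0.684, Scale 6/18≈0.333.
Take all of Eval (5 GPU-h, value 50) ; 74 GPU-h left.
All 16 GPU-h of Sweep fit (value 56) ; 58 remain.
Distill: take in full, 18 GPU-h for value 51 ; 40 left.
All 21 GPU-h of Align fit (value 26) ; 19 remain.
All 19 GPU-h of Retrain fit (value 13) ; 0 remain.
Total value = 196.

196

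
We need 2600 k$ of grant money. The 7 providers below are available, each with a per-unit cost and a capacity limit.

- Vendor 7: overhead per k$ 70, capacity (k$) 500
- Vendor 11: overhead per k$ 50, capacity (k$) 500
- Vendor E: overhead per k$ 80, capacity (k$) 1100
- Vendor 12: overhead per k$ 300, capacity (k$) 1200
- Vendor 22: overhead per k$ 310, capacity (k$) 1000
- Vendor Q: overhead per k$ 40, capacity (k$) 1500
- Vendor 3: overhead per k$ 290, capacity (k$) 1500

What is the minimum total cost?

Cheapest first:
Take 1500 from Vendor Q at 40 — need 1100 more.
Vendor 11 (50): use full 500 — 600 k$ to go.
Vendor 7 at 70: take all 500 k$ — 100 still needed.
Vendor E at 80: take 100 of its 1100 — requirement met.
Vendor 3, Vendor 12, Vendor 22: unused.
Cost = 1500×40 + 500×50 + 500×70 + 100×80 = 128000.

128000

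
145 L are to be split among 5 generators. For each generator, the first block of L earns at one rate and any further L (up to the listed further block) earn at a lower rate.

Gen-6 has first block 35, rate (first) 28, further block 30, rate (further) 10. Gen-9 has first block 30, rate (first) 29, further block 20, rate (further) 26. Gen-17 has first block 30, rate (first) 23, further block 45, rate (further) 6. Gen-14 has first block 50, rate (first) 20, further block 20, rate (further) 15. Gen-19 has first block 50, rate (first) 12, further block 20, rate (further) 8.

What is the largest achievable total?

3660

Rank every tier by rate: Gen-9/tier1 29 > Gen-6/tier1 28 > Gen-9/tier2 26 > Gen-17/tier1 23 > Gen-14/tier1 20 > Gen-14/tier2 15 > Gen-19/tier1 12 > Gen-6/tier2 10 > Gen-19/tier2 8 > Gen-17/tier2 6.
Gen-9 tier1 at 29: fill all 30 → 115 left.
Fill Gen-6 tier1 block (35 at 28) → 80 left.
Gen-9/tier2 (26): +20 → 60 left.
Gen-17 tier1 at 23: fill all 30 → 30 left.
Gen-14 tier1 at 20: only 30 left, fill 30.
Total = 29×30 + 28×35 + 26×20 + 23×30 + 20×30 = 3660.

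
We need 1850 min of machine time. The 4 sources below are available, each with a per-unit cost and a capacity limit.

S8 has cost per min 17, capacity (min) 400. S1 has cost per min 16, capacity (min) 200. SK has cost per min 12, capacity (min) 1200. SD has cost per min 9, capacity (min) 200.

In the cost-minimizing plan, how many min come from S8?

Cheapest first:
SD (9): use full 200 → 1650 min to go.
SK (12): use full 1200 → 450 min to go.
S1 (16): use full 200 → 250 min to go.
S8 at 17: take 250 of its 400 → requirement met.

250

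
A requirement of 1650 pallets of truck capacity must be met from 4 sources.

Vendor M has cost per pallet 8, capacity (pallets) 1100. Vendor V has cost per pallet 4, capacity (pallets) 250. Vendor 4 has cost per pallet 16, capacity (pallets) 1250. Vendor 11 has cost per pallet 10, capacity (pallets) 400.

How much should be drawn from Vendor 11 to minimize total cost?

Use sources in increasing cost order.
Vendor V (4): use full 250 — 1400 pallets to go.
Vendor M (8): use full 1100 — 300 pallets to go.
Vendor 11 at 10: take 300 of its 400 — requirement met.
Vendor 4: unused.

300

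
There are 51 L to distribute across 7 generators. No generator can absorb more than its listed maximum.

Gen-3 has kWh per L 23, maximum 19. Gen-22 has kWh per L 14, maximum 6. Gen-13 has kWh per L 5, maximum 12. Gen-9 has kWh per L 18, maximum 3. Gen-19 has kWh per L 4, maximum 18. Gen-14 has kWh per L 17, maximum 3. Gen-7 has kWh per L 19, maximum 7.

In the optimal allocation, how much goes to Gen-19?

Order the generators by kWh per L: Gen-3 23 > Gen-7 19 > Gen-9 18 > Gen-14 17 > Gen-22 14 > Gen-13 5 > Gen-19 4.
Give Gen-3 19 to hit its cap of 19 — 32 left.
Give Gen-7 7 to hit its cap of 7 — 25 left.
Gen-9: +3 to 3 (cap) — 22 left.
Gen-14: +3 to 3 (cap) — 19 left.
Gen-22: +6 to 6 (cap) — 13 left.
Gen-13: +12 to 12 (cap) — 1 left.
Gen-19 has room for 18 but only 1 remain, so it gets 1.

1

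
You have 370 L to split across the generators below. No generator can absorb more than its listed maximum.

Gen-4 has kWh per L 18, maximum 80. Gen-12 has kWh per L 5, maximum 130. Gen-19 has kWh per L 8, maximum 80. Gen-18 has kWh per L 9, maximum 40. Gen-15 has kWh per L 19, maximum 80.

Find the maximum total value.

Rank by kWh per L: Gen-15 19 > Gen-4 18 > Gen-18 9 > Gen-19 8 > Gen-12 5.
Gen-15: +80 to 80 (cap) → 290 left.
Give Gen-4 80 to hit its cap of 80 → 210 left.
Gen-18 takes 40 to reach its cap of 40 → 170 left.
Gen-19 takes 80 to reach its cap of 80 → 90 left.
Only 90 left; Gen-12 takes them to reach 90.
Total = 18×80 + 5×90 + 8×80 + 9×40 + 19×80 = 4410.

4410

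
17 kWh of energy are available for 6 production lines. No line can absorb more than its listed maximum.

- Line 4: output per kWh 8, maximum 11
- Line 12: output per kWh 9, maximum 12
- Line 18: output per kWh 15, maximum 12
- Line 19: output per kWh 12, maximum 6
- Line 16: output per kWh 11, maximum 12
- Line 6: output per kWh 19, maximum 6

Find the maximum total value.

279

Rank by output per kWh: Line 6 19 > Line 18 15 > Line 19 12 > Line 16 11 > Line 12 9 > Line 4 8.
Line 6 takes 6 to reach its cap of 6 ; 11 left.
Only 11 left; Line 18 takes them to reach 11.
Total = 15×11 + 19×6 = 279.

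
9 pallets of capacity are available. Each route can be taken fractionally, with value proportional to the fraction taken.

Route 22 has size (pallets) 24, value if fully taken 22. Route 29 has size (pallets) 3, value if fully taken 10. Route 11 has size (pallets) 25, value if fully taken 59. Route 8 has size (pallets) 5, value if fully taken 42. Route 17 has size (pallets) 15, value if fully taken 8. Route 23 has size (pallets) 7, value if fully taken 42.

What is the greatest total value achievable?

Best value per unit of size first: Route 8 42/5≈8.4, Route 23 42/7≈6, Route 29 10/3≈3.33, Route 11 59/25≈2.36, Route 22 22/24≈0.917, Route 17 8/15≈0.533.
Take all of Route 8 (5 pallets, value 42) — 4 pallets left.
Only 4 pallets remain; take 4/7 of Route 23 for value 42×4/7 = 24.
Total value = 66.

66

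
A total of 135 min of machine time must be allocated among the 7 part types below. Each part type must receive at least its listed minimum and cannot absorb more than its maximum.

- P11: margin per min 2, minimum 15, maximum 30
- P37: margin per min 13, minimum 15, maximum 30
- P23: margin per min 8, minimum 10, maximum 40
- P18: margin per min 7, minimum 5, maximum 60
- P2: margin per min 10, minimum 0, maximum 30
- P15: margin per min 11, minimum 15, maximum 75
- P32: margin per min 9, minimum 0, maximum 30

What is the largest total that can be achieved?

1360

Meeting every minimum uses 15+15+10+5+0+15+0 = 60 min, leaving 75.
Highest margin per min first: P37 13 > P15 11 > P2 10 > P32 9 > P23 8 > P18 7 > P11 2.
P37: +15 to 30 (cap) → 60 left.
Give P15 60 more to hit its cap of 75 → 0 left.
Total = 2×15 + 13×30 + 8×10 + 7×5 + 11×75 = 1360.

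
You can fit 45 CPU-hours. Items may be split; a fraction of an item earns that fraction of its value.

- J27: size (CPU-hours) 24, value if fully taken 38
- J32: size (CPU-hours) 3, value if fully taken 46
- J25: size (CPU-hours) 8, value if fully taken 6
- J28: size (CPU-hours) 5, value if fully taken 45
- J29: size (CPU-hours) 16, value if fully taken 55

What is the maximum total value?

Sort by value density: J32 46/3≈15.3, J28 45/5≈9, J29 55/16≈3.44, J27 38/24≈1.58, J25 6/8≈0.75.
J32: take in full, 3 CPU-hours for value 46 → 42 left.
J28: take in full, 5 CPU-hours for value 45 → 37 left.
All 16 CPU-hours of J29 fit (value 55) → 21 remain.
Only 21 CPU-hours remain; take 21/24 of J27 for value 38×21/24 = 33.25.
Total value = 179.25.

179.25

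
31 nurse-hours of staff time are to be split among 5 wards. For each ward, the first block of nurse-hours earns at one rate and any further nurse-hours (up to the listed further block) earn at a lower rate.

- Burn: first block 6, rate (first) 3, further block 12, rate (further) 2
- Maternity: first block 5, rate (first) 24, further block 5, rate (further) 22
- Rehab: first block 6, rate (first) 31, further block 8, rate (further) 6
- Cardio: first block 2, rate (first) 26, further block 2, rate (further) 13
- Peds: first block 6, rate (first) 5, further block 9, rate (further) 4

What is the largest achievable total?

557

Order all 10 blocks by rate: Rehab/first 31 > Cardio/first 26 > Maternity/first 24 > Maternity/second 22 > Cardio/second 13 > Rehab/second 6 > Peds/first 5 > Peds/second 4 > Burn/first 3 > Burn/second 2.
Fill Rehab first block (6 at 31) ; 25 left.
Cardio first at 26: fill all 2 ; 23 left.
Maternity first at 24: fill all 5 ; 18 left.
Maternity second at 22: fill all 5 ; 13 left.
Cardio/second (13): +2 ; 11 left.
Rehab second at 6: fill all 8 ; 3 left.
3 remain; put them into Peds first at 5.
Total = 31×6 + 26×2 + 24×5 + 22×5 + 13×2 + 6×8 + 5×3 = 557.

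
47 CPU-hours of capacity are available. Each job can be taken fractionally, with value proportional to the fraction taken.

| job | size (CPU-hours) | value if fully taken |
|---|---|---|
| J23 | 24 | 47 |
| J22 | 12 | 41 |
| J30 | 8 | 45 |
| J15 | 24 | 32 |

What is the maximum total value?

137

Sort by value density: J30 45/8≈5.62, J22 41/12≈3.42, J23 47/24≈1.96, J15 32/24≈1.33.
Take all of J30 (8 CPU-hours, value 45) → 39 CPU-hours left.
Take all of J22 (12 CPU-hours, value 41) → 27 CPU-hours left.
J23: take in full, 24 CPU-hours for value 47 → 3 left.
Fill the last 3 CPU-hours with part of J15: 3/24 of it earns 4.
Total value = 137.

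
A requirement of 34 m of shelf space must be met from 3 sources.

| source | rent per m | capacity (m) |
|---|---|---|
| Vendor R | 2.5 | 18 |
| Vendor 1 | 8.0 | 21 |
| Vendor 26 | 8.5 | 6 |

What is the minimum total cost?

173

Cheapest first:
Take 18 from Vendor R at 2.5 — need 16 more.
Take 16 from Vendor 1 at 8.0 to finish.
Vendor 26: unused.
Cost = 18×2.5 + 16×8.0 = 173.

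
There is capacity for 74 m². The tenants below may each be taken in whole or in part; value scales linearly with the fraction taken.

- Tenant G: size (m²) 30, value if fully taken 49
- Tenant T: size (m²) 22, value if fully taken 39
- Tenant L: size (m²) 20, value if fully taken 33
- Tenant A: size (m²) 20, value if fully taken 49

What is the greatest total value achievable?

140.6

Best value per unit of size first: Tenant A 49/20≈2.45, Tenant T 39/22≈1.77, Tenant L 33/20≈1.65, Tenant G 49/30≈1.63.
Take all of Tenant A (20 m², value 49) → 54 m² left.
Take all of Tenant T (22 m², value 39) → 32 m² left.
Tenant L: take in full, 20 m² for value 33 → 12 left.
Fill the last 12 m² with part of Tenant G: 12/30 of it earns 19.6.
Total value = 140.6.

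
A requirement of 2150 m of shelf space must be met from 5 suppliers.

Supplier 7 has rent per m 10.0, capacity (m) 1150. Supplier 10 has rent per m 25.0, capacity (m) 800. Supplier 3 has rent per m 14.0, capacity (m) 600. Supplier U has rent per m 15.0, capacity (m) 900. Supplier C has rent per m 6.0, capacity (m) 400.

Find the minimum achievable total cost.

Fill from the cheapest supplier first.
Supplier C (6.0): use full 400 — 1750 m to go.
Take 1150 from Supplier 7 at 10.0 — need 600 more.
Take 600 from Supplier 3 at 14.0 — need 0 more.
Supplier U, Supplier 10: unused.
Cost = 400×6.0 + 1150×10.0 + 600×14.0 = 22300.

22300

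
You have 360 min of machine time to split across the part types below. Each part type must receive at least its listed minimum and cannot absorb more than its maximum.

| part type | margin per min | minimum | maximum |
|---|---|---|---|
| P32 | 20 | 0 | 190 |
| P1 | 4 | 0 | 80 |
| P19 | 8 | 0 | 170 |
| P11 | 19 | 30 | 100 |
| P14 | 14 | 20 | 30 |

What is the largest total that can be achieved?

Meeting every minimum uses 0+0+0+30+20 = 50 min, leaving 310.
Highest margin per min first: P32 20 > P11 19 > P14 14 > P19 8 > P1 4.
P32 takes 190 more to reach its cap of 190 — 120 left.
Give P11 70 more to hit its cap of 100 — 50 left.
Give P14 10 more to hit its cap of 30 — 40 left.
Only 40 left; P19 takes them to reach 40.
Total = 20×190 + 8×40 + 19×100 + 14×30 = 6440.

6440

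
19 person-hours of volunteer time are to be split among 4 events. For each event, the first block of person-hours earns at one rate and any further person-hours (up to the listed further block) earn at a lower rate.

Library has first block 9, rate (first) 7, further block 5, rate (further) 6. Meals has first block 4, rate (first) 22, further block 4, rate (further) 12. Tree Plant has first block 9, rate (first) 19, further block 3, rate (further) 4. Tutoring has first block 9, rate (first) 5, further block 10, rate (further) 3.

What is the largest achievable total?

Treat each block as its own option and order by rate: Meals/T1 22 > Tree Plant/T1 19 > Meals/T2 12 > Library/T1 7 > Library/T2 6 > Tutoring/T1 5 > Tree Plant/T2 4 > Tutoring/T2 3.
Meals T1 at 22: fill all 4 → 15 left.
Fill Tree Plant T1 block (9 at 19) → 6 left.
Fill Meals T2 block (4 at 12) → 2 left.
2 remain; put them into Library T1 at 7.
Total = 22×4 + 19×9 + 12×4 + 7×2 = 321.

321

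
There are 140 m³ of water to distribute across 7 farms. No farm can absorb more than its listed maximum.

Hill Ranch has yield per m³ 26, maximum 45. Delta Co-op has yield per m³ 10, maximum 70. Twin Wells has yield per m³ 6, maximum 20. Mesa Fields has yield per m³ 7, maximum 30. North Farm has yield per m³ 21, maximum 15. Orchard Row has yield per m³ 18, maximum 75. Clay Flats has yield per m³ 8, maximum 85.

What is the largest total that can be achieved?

2885

Rank by yield per m³: Hill Ranch 26 > North Farm 21 > Orchard Row 18 > Delta Co-op 10 > Clay Flats 8 > Mesa Fields 7 > Twin Wells 6.
Give Hill Ranch 45 to hit its cap of 45 ; 95 left.
North Farm: +15 to 15 (cap) ; 80 left.
Give Orchard Row 75 to hit its cap of 75 ; 5 left.
Only 5 left; Delta Co-op takes them to reach 5.
Total = 26×45 + 10×5 + 21×15 + 18×75 = 2885.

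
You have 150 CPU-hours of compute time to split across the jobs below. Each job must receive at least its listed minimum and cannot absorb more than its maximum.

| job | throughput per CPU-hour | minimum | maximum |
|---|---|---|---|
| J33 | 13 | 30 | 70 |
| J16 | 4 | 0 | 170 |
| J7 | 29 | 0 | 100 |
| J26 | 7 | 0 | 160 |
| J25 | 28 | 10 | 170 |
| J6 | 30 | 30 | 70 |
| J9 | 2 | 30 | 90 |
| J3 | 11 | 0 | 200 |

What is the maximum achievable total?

3120

Meeting every minimum uses 30+0+0+0+10+30+30+0 = 100 CPU-hours, leaving 50.
Highest throughput per CPU-hour first: J6 30 > J7 29 > J25 28 > J33 13 > J3 11 > J26 7 > J16 4 > J9 2.
J6: +40 to 70 (cap) — 10 left.
Only 10 left; J7 takes them to reach 10.
Total = 13×30 + 29×10 + 28×10 + 30×70 + 2×30 = 3120.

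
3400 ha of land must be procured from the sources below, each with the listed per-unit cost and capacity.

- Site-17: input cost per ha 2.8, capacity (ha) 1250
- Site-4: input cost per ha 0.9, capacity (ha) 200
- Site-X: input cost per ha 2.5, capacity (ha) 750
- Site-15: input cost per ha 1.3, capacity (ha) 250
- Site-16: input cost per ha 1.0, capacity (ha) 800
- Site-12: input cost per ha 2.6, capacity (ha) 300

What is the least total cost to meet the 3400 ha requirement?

Cheapest first:
Site-4 (0.9): use full 200 → 3200 ha to go.
Site-16 (1.0): use full 800 → 2400 ha to go.
Site-15 (1.3): use full 250 → 2150 ha to go.
Site-X (2.5): use full 750 → 1400 ha to go.
Site-12 (2.6): use full 300 → 1100 ha to go.
Take 1100 from Site-17 at 2.8 to finish.
Cost = 200×0.9 + 800×1.0 + 250×1.3 + 750×2.5 + 300×2.6 + 1100×2.8 = 7040.

7040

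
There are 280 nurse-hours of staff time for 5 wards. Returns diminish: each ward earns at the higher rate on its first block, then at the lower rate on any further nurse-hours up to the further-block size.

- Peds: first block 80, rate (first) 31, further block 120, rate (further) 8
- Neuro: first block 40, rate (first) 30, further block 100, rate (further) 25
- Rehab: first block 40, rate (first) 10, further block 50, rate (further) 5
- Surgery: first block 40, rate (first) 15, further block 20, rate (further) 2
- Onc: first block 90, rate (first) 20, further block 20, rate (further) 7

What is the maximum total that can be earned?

Treat each block as its own option and order by rate: Peds/T1 31 > Neuro/T1 30 > Neuro/T2 25 > Onc/T1 20 > Surgery/T1 15 > Rehab/T1 10 > Peds/T2 8 > Onc/T2 7 > Rehab/T2 5 > Surgery/T2 2.
Fill Peds T1 block (80 at 31) — 200 left.
Fill Neuro T1 block (40 at 30) — 160 left.
Neuro T2 at 25: fill all 100 — 60 left.
Onc T1 at 20: only 60 left, fill 60.
Total = 31×80 + 30×40 + 25×100 + 20×60 = 7380.

7380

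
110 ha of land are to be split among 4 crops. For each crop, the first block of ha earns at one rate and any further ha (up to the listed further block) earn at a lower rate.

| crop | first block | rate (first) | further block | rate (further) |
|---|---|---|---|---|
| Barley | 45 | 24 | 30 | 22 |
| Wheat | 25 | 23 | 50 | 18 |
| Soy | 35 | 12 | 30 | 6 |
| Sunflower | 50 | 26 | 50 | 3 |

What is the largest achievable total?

2725

Order all 8 blocks by rate: Sunflower/tier1 26 > Barley/tier1 24 > Wheat/tier1 23 > Barley/tier2 22 > Wheat/tier2 18 > Soy/tier1 12 > Soy/tier2 6 > Sunflower/tier2 3.
Sunflower/tier1 (26): +50 — 60 left.
Fill Barley tier1 block (45 at 24) — 15 left.
Wheat tier1 at 23: only 15 left, fill 15.
Total = 26×50 + 24×45 + 23×15 = 2725.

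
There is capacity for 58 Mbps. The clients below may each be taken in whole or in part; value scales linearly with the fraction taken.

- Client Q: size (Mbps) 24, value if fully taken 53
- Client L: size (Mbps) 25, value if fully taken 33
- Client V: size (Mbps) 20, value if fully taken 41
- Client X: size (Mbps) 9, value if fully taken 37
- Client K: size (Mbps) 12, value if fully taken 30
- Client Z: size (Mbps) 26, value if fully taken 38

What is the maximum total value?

Sort by value density: Client X 37/9≈4.11, Client K 30/12≈2.5, Client Q 53/24≈2.21, Client V 41/20≈2.05, Client Z 38/26≈1.46, Client L 33/25≈1.32.
Take all of Client X (9 Mbps, value 37) → 49 Mbps left.
Take all of Client K (12 Mbps, value 30) → 37 Mbps left.
All 24 Mbps of Client Q fit (value 53) → 13 remain.
Only 13 Mbps remain; take 13/20 of Client V for value 41×13/20 = 26.65.
Total value = 146.65.

146.65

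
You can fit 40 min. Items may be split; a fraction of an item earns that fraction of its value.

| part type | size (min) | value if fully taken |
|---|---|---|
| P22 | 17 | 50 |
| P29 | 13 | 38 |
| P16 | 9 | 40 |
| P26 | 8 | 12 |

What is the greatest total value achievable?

129.5

Sort by value density: P16 40/9≈4.44, P22 50/17≈2.94, P29 38/13≈2.92, P26 12/8≈1.5.
All 9 min of P16 fit (value 40) — 31 remain.
Take all of P22 (17 min, value 50) — 14 min left.
All 13 min of P29 fit (value 38) — 1 remain.
Only 1 min remain; take 1/8 of P26 for value 12×1/8 = 1.5.
Total value = 129.5.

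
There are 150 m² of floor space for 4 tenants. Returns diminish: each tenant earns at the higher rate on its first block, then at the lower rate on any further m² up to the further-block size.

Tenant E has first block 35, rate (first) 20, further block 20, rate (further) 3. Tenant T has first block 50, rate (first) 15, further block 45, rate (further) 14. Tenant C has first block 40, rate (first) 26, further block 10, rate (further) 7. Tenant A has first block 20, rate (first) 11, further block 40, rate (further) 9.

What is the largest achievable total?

Order all 8 blocks by rate: Tenant C/tier1 26 > Tenant E/tier1 20 > Tenant T/tier1 15 > Tenant T/tier2 14 > Tenant A/tier1 11 > Tenant A/tier2 9 > Tenant C/tier2 7 > Tenant E/tier2 3.
Tenant C tier1 at 26: fill all 40 — 110 left.
Tenant E tier1 at 20: fill all 35 — 75 left.
Fill Tenant T tier1 block (50 at 15) — 25 left.
25 remain; put them into Tenant T tier2 at 14.
Total = 26×40 + 20×35 + 15×50 + 14×25 = 2840.

2840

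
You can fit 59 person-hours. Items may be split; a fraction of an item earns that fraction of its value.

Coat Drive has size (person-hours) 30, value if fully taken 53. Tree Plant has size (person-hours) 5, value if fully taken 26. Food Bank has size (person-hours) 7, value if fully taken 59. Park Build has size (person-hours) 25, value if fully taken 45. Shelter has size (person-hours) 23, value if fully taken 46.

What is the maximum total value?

174.2

Sort by value density: Food Bank 59/7≈8.43, Tree Plant 26/5≈5.2, Shelter 46/23≈2, Park Build 45/25≈1.8, Coat Drive 53/30≈1.77.
Take all of Food Bank (7 person-hours, value 59) → 52 person-hours left.
Take all of Tree Plant (5 person-hours, value 26) → 47 person-hours left.
All 23 person-hours of Shelter fit (value 46) → 24 remain.
Fill the last 24 person-hours with part of Park Build: 24/25 of it earns 43.2.
Total value = 174.2.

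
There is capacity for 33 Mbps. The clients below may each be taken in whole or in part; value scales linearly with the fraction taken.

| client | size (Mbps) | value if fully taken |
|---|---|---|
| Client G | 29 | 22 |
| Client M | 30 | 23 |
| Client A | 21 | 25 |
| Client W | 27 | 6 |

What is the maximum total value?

34.2

Best value per unit of size first: Client A 25/21≈1.19, Client M 23/30≈0.767, Client G 22/29≈0.759, Client W 6/27≈0.222.
Client A: take in full, 21 Mbps for value 25 → 12 left.
12 Mbps left: a 12/30 share of Client M gives 23×12/30 = 9.2.
Total value = 34.2.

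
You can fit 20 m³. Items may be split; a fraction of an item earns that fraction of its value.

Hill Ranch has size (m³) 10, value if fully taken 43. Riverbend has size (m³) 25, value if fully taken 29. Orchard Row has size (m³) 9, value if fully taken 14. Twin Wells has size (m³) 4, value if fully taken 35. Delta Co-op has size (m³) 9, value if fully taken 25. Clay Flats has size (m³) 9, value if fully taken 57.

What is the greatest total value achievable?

122.1

Rank by value-to-size ratio: Twin Wells 35/4≈8.75, Clay Flats 57/9≈6.33, Hill Ranch 43/10≈4.3, Delta Co-op 25/9≈2.78, Orchard Row 14/9≈1.56, Riverbend 29/25≈1.16.
All 4 m³ of Twin Wells fit (value 35) — 16 remain.
All 9 m³ of Clay Flats fit (value 57) — 7 remain.
Fill the last 7 m³ with part of Hill Ranch: 7/10 of it earns 30.1.
Total value = 122.1.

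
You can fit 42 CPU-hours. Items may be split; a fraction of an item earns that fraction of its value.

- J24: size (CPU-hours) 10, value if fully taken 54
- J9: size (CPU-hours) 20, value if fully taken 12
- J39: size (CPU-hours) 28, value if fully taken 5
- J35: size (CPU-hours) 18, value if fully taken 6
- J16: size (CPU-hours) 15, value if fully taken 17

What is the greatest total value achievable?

Best value per unit of size first: J24 54/10≈5.4, J16 17/15≈1.13, J9 12/20≈0.6, J35 6/18≈0.333, J39 5/28≈0.179.
All 10 CPU-hours of J24 fit (value 54) ; 32 remain.
J16: take in full, 15 CPU-hours for value 17 ; 17 left.
Only 17 CPU-hours remain; take 17/20 of J9 for value 12×17/20 = 10.2.
Total value = 81.2.

81.2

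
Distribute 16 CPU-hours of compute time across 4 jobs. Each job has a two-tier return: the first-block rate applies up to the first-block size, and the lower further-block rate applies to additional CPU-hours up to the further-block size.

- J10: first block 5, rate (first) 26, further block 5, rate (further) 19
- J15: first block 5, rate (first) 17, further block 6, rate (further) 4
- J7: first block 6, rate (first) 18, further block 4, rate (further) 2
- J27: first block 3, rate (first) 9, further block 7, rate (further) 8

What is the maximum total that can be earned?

333

Treat each block as its own option and order by rate: J10/first 26 > J10/second 19 > J7/first 18 > J15/first 17 > J27/first 9 > J27/second 8 > J15/second 4 > J7/second 2.
J10/first (26): +5 ; 11 left.
J10/second (19): +5 ; 6 left.
J7 first at 18: fill all 6 ; 0 left.
Total = 26×5 + 19×5 + 18×6 = 333.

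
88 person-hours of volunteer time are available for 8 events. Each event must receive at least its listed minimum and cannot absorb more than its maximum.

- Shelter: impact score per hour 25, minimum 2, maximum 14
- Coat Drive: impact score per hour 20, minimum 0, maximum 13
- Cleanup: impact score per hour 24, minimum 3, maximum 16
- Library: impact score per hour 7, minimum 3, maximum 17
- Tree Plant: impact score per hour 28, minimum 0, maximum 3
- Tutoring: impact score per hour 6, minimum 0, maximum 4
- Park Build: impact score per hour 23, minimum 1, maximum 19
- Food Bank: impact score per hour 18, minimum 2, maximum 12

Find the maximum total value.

1808

Meeting every minimum uses 2+0+3+3+0+0+1+2 = 11 person-hours, leaving 77.
Order the events by impact score per hour: Tree Plant 28 > Shelter 25 > Cleanup 24 > Park Build 23 > Coat Drive 20 > Food Bank 18 > Library 7 > Tutoring 6.
Tree Plant: +3 to 3 (cap) → 74 left.
Shelter: +12 to 14 (cap) → 62 left.
Give Cleanup 13 more to hit its cap of 16 → 49 left.
Park Build: +18 to 19 (cap) → 31 left.
Coat Drive: +13 to 13 (cap) → 18 left.
Food Bank takes 10 more to reach its cap of 12 → 8 left.
Library has room for 14 more but only 8 remain, so it gets 11.
Total = 25×14 + 20×13 + 24×16 + 7×11 + 28×3 + 23×19 + 18×12 = 1808.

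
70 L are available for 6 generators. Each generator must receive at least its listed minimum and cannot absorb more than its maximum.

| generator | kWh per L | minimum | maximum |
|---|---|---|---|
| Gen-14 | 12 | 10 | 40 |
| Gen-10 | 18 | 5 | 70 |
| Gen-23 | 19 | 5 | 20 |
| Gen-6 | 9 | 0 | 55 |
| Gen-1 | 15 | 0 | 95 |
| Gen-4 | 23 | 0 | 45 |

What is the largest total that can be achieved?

Meeting every minimum uses 10+5+5+0+0+0 = 20 L, leaving 50.
Order the generators by kWh per L: Gen-4 23 > Gen-23 19 > Gen-10 18 > Gen-1 15 > Gen-14 12 > Gen-6 9.
Gen-4 takes 45 more to reach its cap of 45 → 5 left.
Gen-23 has room for 15 more but only 5 remain, so it gets 10.
Total = 12×10 + 18×5 + 19×10 + 23×45 = 1435.

1435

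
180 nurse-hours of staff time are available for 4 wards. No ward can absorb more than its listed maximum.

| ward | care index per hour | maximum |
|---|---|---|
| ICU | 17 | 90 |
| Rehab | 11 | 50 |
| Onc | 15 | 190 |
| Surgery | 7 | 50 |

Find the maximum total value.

Order the wards by care index per hour: ICU 17 > Onc 15 > Rehab 11 > Surgery 7.
ICU takes 90 to reach its cap of 90 — 90 left.
Only 90 left; Onc takes them to reach 90.
Total = 17×90 + 15×90 = 2880.

2880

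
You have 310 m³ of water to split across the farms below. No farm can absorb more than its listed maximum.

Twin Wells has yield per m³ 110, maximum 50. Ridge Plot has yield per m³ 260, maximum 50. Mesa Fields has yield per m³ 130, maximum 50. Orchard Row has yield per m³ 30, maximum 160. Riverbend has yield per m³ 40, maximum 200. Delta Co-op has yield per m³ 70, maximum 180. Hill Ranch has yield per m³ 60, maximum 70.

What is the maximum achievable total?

36200

Order the farms by yield per m³: Ridge Plot 260 > Mesa Fields 130 > Twin Wells 110 > Delta Co-op 70 > Hill Ranch 60 > Riverbend 40 > Orchard Row 30.
Ridge Plot: +50 to 50 (cap) ; 260 left.
Mesa Fields takes 50 to reach its cap of 50 ; 210 left.
Twin Wells takes 50 to reach its cap of 50 ; 160 left.
Delta Co-op has room for 180 but only 160 remain, so it gets 160.
Total = 110×50 + 260×50 + 130×50 + 70×160 = 36200.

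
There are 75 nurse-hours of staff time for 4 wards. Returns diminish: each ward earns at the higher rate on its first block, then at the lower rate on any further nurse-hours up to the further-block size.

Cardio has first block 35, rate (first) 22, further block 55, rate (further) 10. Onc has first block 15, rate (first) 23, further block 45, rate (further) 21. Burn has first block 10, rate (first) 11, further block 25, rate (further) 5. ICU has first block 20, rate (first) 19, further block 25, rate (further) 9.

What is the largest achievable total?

Order all 8 blocks by rate: Onc/tier1 23 > Cardio/tier1 22 > Onc/tier2 21 > ICU/tier1 19 > Burn/tier1 11 > Cardio/tier2 10 > ICU/tier2 9 > Burn/tier2 5.
Onc tier1 at 23: fill all 15 ; 60 left.
Cardio/tier1 (22): +35 ; 25 left.
25 remain; put them into Onc tier2 at 21.
Total = 23×15 + 22×35 + 21×25 = 1640.

1640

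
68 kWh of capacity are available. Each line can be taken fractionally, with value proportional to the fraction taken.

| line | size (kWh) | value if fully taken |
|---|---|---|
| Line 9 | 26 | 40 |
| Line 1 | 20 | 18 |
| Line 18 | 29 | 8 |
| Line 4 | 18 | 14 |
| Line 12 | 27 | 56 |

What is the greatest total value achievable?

Sort by value density: Line 12 56/27≈2.07, Line 9 40/26≈1.54, Line 1 18/20≈0.9, Line 4 14/18≈0.778, Line 18 8/29≈0.276.
Take all of Line 12 (27 kWh, value 56) — 41 kWh left.
Take all of Line 9 (26 kWh, value 40) — 15 kWh left.
15 kWh left: a 15/20 share of Line 1 gives 18×15/20 = 13.5.
Total value = 109.5.

109.5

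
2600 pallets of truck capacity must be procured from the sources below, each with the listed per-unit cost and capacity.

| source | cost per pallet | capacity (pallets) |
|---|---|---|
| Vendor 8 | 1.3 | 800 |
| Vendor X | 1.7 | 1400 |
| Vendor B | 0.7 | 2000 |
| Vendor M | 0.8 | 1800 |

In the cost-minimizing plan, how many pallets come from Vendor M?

Cheapest first:
Vendor B (0.7): use full 2000 → 600 pallets to go.
Vendor M at 0.8: take 600 of its 1800 → requirement met.
Vendor 8, Vendor X: unused.

600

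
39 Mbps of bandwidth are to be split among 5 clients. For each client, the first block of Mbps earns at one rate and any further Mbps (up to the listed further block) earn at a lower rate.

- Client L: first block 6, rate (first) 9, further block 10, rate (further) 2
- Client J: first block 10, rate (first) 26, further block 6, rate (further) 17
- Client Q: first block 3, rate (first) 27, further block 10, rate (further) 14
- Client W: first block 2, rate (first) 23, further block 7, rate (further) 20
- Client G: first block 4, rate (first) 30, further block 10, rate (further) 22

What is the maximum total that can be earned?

918

Order all 10 blocks by rate: Client G/tier1 30 > Client Q/tier1 27 > Client J/tier1 26 > Client W/tier1 23 > Client G/tier2 22 > Client W/tier2 20 > Client J/tier2 17 > Client Q/tier2 14 > Client L/tier1 9 > Client L/tier2 2.
Client G tier1 at 30: fill all 4 → 35 left.
Fill Client Q tier1 block (3 at 27) → 32 left.
Fill Client J tier1 block (10 at 26) → 22 left.
Client W tier1 at 23: fill all 2 → 20 left.
Client G tier2 at 22: fill all 10 → 10 left.
Client W tier2 at 20: fill all 7 → 3 left.
Client J/tier2: +3 of 6 at 17; pool empty.
Total = 30×4 + 27×3 + 26×10 + 23×2 + 22×10 + 20×7 + 17×3 = 918.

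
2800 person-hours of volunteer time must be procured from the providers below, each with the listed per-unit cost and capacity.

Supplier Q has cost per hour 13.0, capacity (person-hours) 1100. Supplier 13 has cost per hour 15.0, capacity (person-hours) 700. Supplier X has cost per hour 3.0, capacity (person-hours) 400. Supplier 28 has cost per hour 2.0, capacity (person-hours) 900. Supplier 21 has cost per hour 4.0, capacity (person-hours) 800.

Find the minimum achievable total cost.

Use providers in increasing cost order.
Take 900 from Supplier 28 at 2.0 ; need 1900 more.
Take 400 from Supplier X at 3.0 ; need 1500 more.
Supplier 21 (4.0): use full 800 ; 700 person-hours to go.
Take 700 from Supplier Q at 13.0 to finish.
Supplier 13: unused.
Cost = 900×2.0 + 400×3.0 + 800×4.0 + 700×13.0 = 15300.

15300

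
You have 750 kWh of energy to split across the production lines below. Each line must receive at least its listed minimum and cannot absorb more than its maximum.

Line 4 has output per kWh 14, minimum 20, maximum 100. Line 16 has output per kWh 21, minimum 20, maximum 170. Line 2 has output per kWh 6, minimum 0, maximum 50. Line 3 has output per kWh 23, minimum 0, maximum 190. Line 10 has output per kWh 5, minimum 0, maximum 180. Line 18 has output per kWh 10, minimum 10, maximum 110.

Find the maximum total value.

11390

Meeting every minimum uses 20+20+0+0+0+10 = 50 kWh, leaving 700.
Order the production lines by output per kWh: Line 3 23 > Line 16 21 > Line 4 14 > Line 18 10 > Line 2 6 > Line 10 5.
Line 3 takes 190 more to reach its cap of 190 — 510 left.
Line 16: +150 to 170 (cap) — 360 left.
Give Line 4 80 more to hit its cap of 100 — 280 left.
Line 18: +100 to 110 (cap) — 180 left.
Line 2 takes 50 more to reach its cap of 50 — 130 left.
Only 130 left; Line 10 takes them to reach 130.
Total = 14×100 + 21×170 + 6×50 + 23×190 + 5×130 + 10×110 = 11390.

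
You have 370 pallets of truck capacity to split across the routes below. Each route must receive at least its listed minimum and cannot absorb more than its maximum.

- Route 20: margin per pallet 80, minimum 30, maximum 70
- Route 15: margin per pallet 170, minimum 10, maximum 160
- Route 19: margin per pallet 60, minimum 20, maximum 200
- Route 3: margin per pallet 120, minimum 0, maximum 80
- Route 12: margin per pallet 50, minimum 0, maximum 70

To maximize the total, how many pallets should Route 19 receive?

Meeting every minimum uses 30+10+20+0+0 = 60 pallets, leaving 310.
Order the routes by margin per pallet: Route 15 170 > Route 3 120 > Route 20 80 > Route 19 60 > Route 12 50.
Route 15 takes 150 more to reach its cap of 160 — 160 left.
Route 3: +80 to 80 (cap) — 80 left.
Route 20 takes 40 more to reach its cap of 70 — 40 left.
Route 19: +40 (room for 180) → 60. Pool exhausted.

60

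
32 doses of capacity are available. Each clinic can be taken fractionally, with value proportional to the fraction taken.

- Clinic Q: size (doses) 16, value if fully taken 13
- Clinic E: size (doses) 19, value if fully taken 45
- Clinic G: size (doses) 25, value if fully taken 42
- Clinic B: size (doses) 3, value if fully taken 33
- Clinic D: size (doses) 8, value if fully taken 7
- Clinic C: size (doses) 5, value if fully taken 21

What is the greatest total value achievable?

107.4

Best value per unit of size first: Clinic B 33/3≈11, Clinic C 21/5≈4.2, Clinic E 45/19≈2.37, Clinic G 42/25≈1.68, Clinic D 7/8≈0.875, Clinic Q 13/16≈0.812.
Take all of Clinic B (3 doses, value 33) — 29 doses left.
Take all of Clinic C (5 doses, value 21) — 24 doses left.
All 19 doses of Clinic E fit (value 45) — 5 remain.
5 doses left: a 5/25 share of Clinic G gives 42×5/25 = 8.4.
Total value = 107.4.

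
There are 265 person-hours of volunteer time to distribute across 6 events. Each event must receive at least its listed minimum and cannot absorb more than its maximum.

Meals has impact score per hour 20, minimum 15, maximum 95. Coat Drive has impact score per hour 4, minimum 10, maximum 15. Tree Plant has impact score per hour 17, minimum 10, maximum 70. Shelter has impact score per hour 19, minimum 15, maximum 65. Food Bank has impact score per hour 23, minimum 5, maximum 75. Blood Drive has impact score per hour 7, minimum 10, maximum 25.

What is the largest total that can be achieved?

5140

Meeting every minimum uses 15+10+10+15+5+10 = 65 person-hours, leaving 200.
Rank by impact score per hour: Food Bank 23 > Meals 20 > Shelter 19 > Tree Plant 17 > Blood Drive 7 > Coat Drive 4.
Food Bank takes 70 more to reach its cap of 75 — 130 left.
Give Meals 80 more to hit its cap of 95 — 50 left.
Give Shelter 50 more to hit its cap of 65 — 0 left.
Total = 20×95 + 4×10 + 17×10 + 19×65 + 23×75 + 7×10 = 5140.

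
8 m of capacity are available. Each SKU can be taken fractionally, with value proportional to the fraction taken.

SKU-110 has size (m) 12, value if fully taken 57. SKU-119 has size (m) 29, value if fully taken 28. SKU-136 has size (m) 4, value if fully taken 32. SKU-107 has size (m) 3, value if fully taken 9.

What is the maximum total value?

Sort by value density: SKU-136 32/4≈8, SKU-110 57/12≈4.75, SKU-107 9/3≈3, SKU-119 28/29≈0.966.
Take all of SKU-136 (4 m, value 32) ; 4 m left.
4 m left: a 4/12 share of SKU-110 gives 57×4/12 = 19.
Total value = 51.

51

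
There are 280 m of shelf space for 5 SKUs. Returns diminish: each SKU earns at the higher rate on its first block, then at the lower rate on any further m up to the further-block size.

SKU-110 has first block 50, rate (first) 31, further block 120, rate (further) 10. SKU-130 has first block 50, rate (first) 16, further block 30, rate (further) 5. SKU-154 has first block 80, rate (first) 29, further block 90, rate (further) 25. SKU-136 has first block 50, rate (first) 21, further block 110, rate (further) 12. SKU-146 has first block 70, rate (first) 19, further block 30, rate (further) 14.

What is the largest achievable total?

Order all 10 blocks by rate: SKU-110/tier1 31 > SKU-154/tier1 29 > SKU-154/tier2 25 > SKU-136/tier1 21 > SKU-146/tier1 19 > SKU-130/tier1 16 > SKU-146/tier2 14 > SKU-136/tier2 12 > SKU-110/tier2 10 > SKU-130/tier2 5.
SKU-110/tier1 (31): +50 — 230 left.
SKU-154/tier1 (29): +80 — 150 left.
SKU-154/tier2 (25): +90 — 60 left.
SKU-136 tier1 at 21: fill all 50 — 10 left.
10 remain; put them into SKU-146 tier1 at 19.
Total = 31×50 + 29×80 + 25×90 + 21×50 + 19×10 = 7360.

7360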